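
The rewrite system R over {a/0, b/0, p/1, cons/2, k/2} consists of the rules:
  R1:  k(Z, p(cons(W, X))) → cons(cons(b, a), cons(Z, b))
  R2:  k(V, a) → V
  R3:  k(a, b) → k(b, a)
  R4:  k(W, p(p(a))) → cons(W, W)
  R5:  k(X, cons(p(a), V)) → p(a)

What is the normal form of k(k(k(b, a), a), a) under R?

1. k(k(k(b, a), a), a)  →  k(k(b, a), a)   [R2 at ε]
2. k(k(b, a), a)  →  k(b, a)   [R2 at ε]
3. k(b, a)  →  b   [R2 at ε]

b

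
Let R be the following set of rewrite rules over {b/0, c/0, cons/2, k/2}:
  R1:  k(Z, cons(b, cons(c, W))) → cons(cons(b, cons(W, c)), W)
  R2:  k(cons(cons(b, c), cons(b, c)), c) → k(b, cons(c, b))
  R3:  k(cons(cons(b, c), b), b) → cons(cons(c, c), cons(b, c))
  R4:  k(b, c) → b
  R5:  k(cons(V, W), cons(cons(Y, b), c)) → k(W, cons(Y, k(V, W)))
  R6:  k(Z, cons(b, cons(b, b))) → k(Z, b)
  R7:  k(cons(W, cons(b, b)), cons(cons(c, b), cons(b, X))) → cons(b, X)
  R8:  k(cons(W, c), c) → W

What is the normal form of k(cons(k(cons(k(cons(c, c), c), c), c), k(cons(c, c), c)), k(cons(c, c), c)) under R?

1. k(cons(k(cons(k(cons(c, c), c), c), c), k(cons(c, c), c)), k(cons(c, c), c))  →  k(cons(k(cons(c, c), c), k(cons(c, c), c)), k(cons(c, c), c))   [R8 at 1.1]
2. k(cons(k(cons(c, c), c), k(cons(c, c), c)), k(cons(c, c), c))  →  k(cons(c, k(cons(c, c), c)), k(cons(c, c), c))   [R8 at 1.1]
3. k(cons(c, k(cons(c, c), c)), k(cons(c, c), c))  →  k(cons(c, c), k(cons(c, c), c))   [R8 at 1.2]
4. k(cons(c, c), k(cons(c, c), c))  →  k(cons(c, c), c)   [R8 at 2]
5. k(cons(c, c), c)  →  c   [R8 at ε]

c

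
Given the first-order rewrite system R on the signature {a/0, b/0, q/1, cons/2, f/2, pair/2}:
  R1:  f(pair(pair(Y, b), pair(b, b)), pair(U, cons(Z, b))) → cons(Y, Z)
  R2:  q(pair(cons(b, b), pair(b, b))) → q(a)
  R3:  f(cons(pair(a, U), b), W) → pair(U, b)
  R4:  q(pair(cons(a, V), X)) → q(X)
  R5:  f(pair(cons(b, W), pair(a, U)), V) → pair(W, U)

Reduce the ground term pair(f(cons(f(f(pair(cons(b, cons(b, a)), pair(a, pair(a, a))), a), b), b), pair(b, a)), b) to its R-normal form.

pair(pair(a, b), b)

1. pair(f(cons(f(f(pair(cons(b, cons(b, a)), pair(a, pair(a, a))), a), b), b), pair(b, a)), b)  →  pair(f(cons(f(pair(cons(b, a), pair(a, a)), b), b), pair(b, a)), b)   [R5 at 1.1.1.1]
2. pair(f(cons(f(pair(cons(b, a), pair(a, a)), b), b), pair(b, a)), b)  →  pair(f(cons(pair(a, a), b), pair(b, a)), b)   [R5 at 1.1.1]
3. pair(f(cons(pair(a, a), b), pair(b, a)), b)  →  pair(pair(a, b), b)   [R3 at 1]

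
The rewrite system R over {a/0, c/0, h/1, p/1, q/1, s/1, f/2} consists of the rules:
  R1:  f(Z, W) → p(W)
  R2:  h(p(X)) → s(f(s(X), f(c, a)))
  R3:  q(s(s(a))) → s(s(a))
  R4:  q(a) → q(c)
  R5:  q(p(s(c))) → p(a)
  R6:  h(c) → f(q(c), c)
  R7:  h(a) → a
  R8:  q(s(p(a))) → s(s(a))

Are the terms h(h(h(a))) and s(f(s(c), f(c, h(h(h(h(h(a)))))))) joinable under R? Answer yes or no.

no — NF(t₁) = a, NF(t₂) = s(p(p(a)))

Reduce t₁ = h(h(h(a))):
1. h(h(h(a)))  →  h(h(a))   [R7 at 1.1]
2. h(h(a))  →  h(a)   [R7 at 1]
3. h(a)  →  a   [R7 at ε]

Reduce t₂ = s(f(s(c), f(c, h(h(h(h(h(a)))))))):
1. s(f(s(c), f(c, h(h(h(h(h(a))))))))  →  s(p(f(c, h(h(h(h(h(a))))))))   [R1 at 1]
2. s(p(f(c, h(h(h(h(h(a))))))))  →  s(p(p(h(h(h(h(h(a))))))))   [R1 at 1.1]
3. s(p(p(h(h(h(h(h(a))))))))  →  s(p(p(h(h(h(h(a)))))))   [R7 at 1.1.1.1.1.1.1]
4. s(p(p(h(h(h(h(a)))))))  →  s(p(p(h(h(h(a))))))   [R7 at 1.1.1.1.1.1]
5. s(p(p(h(h(h(a))))))  →  s(p(p(h(h(a)))))   [R7 at 1.1.1.1.1]
6. s(p(p(h(h(a)))))  →  s(p(p(h(a))))   [R7 at 1.1.1.1]
7. s(p(p(h(a))))  →  s(p(p(a)))   [R7 at 1.1.1]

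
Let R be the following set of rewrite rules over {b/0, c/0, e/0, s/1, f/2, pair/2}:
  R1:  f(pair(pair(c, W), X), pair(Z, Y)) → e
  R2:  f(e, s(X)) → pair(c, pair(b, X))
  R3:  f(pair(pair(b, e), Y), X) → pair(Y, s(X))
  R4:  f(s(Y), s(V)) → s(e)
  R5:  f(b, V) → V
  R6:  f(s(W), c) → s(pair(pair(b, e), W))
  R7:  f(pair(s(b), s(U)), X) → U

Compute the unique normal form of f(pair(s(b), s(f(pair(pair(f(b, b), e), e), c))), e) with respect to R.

pair(e, s(c))

1. f(pair(s(b), s(f(pair(pair(f(b, b), e), e), c))), e)  →  f(pair(pair(f(b, b), e), e), c)   [R7 at ε]
2. f(pair(pair(f(b, b), e), e), c)  →  f(pair(pair(b, e), e), c)   [R5 at 1.1.1]
3. f(pair(pair(b, e), e), c)  →  pair(e, s(c))   [R3 at ε]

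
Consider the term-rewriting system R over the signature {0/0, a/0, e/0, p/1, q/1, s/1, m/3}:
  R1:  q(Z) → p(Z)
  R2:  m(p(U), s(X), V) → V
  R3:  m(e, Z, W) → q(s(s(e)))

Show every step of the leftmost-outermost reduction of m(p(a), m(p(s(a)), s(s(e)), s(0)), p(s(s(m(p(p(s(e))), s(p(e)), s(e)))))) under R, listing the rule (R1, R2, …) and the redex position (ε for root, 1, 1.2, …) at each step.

p(s(s(s(e))))

1. m(p(a), m(p(s(a)), s(s(e)), s(0)), p(s(s(m(p(p(s(e))), s(p(e)), s(e))))))  →  m(p(a), s(0), p(s(s(m(p(p(s(e))), s(p(e)), s(e))))))   [R2 at 2]
2. m(p(a), s(0), p(s(s(m(p(p(s(e))), s(p(e)), s(e))))))  →  p(s(s(m(p(p(s(e))), s(p(e)), s(e)))))   [R2 at ε]
3. p(s(s(m(p(p(s(e))), s(p(e)), s(e)))))  →  p(s(s(s(e))))   [R2 at 1.1.1]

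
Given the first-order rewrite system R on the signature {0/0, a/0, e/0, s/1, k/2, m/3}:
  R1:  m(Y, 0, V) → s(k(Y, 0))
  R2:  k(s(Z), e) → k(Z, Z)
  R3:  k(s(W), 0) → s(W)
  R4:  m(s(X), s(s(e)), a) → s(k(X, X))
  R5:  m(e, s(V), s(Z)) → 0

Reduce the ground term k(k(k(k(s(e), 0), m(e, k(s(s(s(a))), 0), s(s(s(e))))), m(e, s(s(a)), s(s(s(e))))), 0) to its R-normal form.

1. k(k(k(k(s(e), 0), m(e, k(s(s(s(a))), 0), s(s(s(e))))), m(e, s(s(a)), s(s(s(e))))), 0)  →  k(k(k(s(e), m(e, k(s(s(s(a))), 0), s(s(s(e))))), m(e, s(s(a)), s(s(s(e))))), 0)   [R3 at 1.1.1]
2. k(k(k(s(e), m(e, k(s(s(s(a))), 0), s(s(s(e))))), m(e, s(s(a)), s(s(s(e))))), 0)  →  k(k(k(s(e), m(e, s(s(s(a))), s(s(s(e))))), m(e, s(s(a)), s(s(s(e))))), 0)   [R3 at 1.1.2.2]
3. k(k(k(s(e), m(e, s(s(s(a))), s(s(s(e))))), m(e, s(s(a)), s(s(s(e))))), 0)  →  k(k(k(s(e), 0), m(e, s(s(a)), s(s(s(e))))), 0)   [R5 at 1.1.2]
4. k(k(k(s(e), 0), m(e, s(s(a)), s(s(s(e))))), 0)  →  k(k(s(e), m(e, s(s(a)), s(s(s(e))))), 0)   [R3 at 1.1]
5. k(k(s(e), m(e, s(s(a)), s(s(s(e))))), 0)  →  k(k(s(e), 0), 0)   [R5 at 1.2]
6. k(k(s(e), 0), 0)  →  k(s(e), 0)   [R3 at 1]
7. k(s(e), 0)  →  s(e)   [R3 at ε]

s(e)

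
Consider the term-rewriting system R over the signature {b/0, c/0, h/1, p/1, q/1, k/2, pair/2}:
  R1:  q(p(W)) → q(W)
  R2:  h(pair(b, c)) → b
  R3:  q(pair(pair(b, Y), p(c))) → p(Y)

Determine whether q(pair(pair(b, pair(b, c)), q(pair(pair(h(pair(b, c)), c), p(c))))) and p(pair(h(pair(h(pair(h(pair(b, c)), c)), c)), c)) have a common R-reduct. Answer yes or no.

Reduce t₁ = q(pair(pair(b, pair(b, c)), q(pair(pair(h(pair(b, c)), c), p(c))))):
1. q(pair(pair(b, pair(b, c)), q(pair(pair(h(pair(b, c)), c), p(c)))))  →  q(pair(pair(b, pair(b, c)), q(pair(pair(b, c), p(c)))))   [R2 at 1.2.1.1.1]
2. q(pair(pair(b, pair(b, c)), q(pair(pair(b, c), p(c)))))  →  q(pair(pair(b, pair(b, c)), p(c)))   [R3 at 1.2]
3. q(pair(pair(b, pair(b, c)), p(c)))  →  p(pair(b, c))   [R3 at ε]

Reduce t₂ = p(pair(h(pair(h(pair(h(pair(b, c)), c)), c)), c)):
1. p(pair(h(pair(h(pair(h(pair(b, c)), c)), c)), c))  →  p(pair(h(pair(h(pair(b, c)), c)), c))   [R2 at 1.1.1.1.1.1]
2. p(pair(h(pair(h(pair(b, c)), c)), c))  →  p(pair(h(pair(b, c)), c))   [R2 at 1.1.1.1]
3. p(pair(h(pair(b, c)), c))  →  p(pair(b, c))   [R2 at 1.1]

yes — NF(t₁) = p(pair(b, c)), NF(t₂) = p(pair(b, c))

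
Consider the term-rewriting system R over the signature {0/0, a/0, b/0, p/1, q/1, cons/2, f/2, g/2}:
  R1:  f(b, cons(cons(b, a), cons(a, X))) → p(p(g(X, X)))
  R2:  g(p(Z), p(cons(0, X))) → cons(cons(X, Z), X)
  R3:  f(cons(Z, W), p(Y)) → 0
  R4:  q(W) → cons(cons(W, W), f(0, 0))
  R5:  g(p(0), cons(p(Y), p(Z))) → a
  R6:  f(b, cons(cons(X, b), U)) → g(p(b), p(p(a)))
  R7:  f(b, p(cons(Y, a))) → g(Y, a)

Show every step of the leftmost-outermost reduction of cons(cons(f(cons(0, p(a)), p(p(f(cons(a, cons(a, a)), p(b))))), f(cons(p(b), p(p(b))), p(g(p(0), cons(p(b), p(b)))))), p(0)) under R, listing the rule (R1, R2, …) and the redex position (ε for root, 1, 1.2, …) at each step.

cons(cons(0, 0), p(0))

1. cons(cons(f(cons(0, p(a)), p(p(f(cons(a, cons(a, a)), p(b))))), f(cons(p(b), p(p(b))), p(g(p(0), cons(p(b), p(b)))))), p(0))  →  cons(cons(0, f(cons(p(b), p(p(b))), p(g(p(0), cons(p(b), p(b)))))), p(0))   [R3 at 1.1]
2. cons(cons(0, f(cons(p(b), p(p(b))), p(g(p(0), cons(p(b), p(b)))))), p(0))  →  cons(cons(0, 0), p(0))   [R3 at 1.2]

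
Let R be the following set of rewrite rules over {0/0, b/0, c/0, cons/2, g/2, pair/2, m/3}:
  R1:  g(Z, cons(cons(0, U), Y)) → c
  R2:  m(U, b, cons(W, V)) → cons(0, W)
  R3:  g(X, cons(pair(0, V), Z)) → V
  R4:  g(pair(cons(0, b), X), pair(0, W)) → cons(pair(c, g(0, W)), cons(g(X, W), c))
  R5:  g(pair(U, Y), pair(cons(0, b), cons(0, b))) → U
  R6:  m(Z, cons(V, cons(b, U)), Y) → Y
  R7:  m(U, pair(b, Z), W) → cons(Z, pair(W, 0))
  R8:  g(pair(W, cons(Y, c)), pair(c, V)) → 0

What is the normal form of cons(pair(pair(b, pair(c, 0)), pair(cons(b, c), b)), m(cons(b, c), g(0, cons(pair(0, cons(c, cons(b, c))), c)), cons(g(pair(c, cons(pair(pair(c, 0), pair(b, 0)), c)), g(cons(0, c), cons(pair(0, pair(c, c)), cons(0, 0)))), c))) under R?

1. cons(pair(pair(b, pair(c, 0)), pair(cons(b, c), b)), m(cons(b, c), g(0, cons(pair(0, cons(c, cons(b, c))), c)), cons(g(pair(c, cons(pair(pair(c, 0), pair(b, 0)), c)), g(cons(0, c), cons(pair(0, pair(c, c)), cons(0, 0)))), c)))  →  cons(pair(pair(b, pair(c, 0)), pair(cons(b, c), b)), m(cons(b, c), cons(c, cons(b, c)), cons(g(pair(c, cons(pair(pair(c, 0), pair(b, 0)), c)), g(cons(0, c), cons(pair(0, pair(c, c)), cons(0, 0)))), c)))   [R3 at 2.2]
2. cons(pair(pair(b, pair(c, 0)), pair(cons(b, c), b)), m(cons(b, c), cons(c, cons(b, c)), cons(g(pair(c, cons(pair(pair(c, 0), pair(b, 0)), c)), g(cons(0, c), cons(pair(0, pair(c, c)), cons(0, 0)))), c)))  →  cons(pair(pair(b, pair(c, 0)), pair(cons(b, c), b)), cons(g(pair(c, cons(pair(pair(c, 0), pair(b, 0)), c)), g(cons(0, c), cons(pair(0, pair(c, c)), cons(0, 0)))), c))   [R6 at 2]
3. cons(pair(pair(b, pair(c, 0)), pair(cons(b, c), b)), cons(g(pair(c, cons(pair(pair(c, 0), pair(b, 0)), c)), g(cons(0, c), cons(pair(0, pair(c, c)), cons(0, 0)))), c))  →  cons(pair(pair(b, pair(c, 0)), pair(cons(b, c), b)), cons(g(pair(c, cons(pair(pair(c, 0), pair(b, 0)), c)), pair(c, c)), c))   [R3 at 2.1.2]
4. cons(pair(pair(b, pair(c, 0)), pair(cons(b, c), b)), cons(g(pair(c, cons(pair(pair(c, 0), pair(b, 0)), c)), pair(c, c)), c))  →  cons(pair(pair(b, pair(c, 0)), pair(cons(b, c), b)), cons(0, c))   [R8 at 2.1]

cons(pair(pair(b, pair(c, 0)), pair(cons(b, c), b)), cons(0, c))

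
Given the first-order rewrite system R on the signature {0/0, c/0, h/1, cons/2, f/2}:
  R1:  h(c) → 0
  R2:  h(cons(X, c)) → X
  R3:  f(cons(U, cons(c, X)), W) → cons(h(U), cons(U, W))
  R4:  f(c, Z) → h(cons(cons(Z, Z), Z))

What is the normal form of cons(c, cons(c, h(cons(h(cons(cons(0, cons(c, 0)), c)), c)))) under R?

1. cons(c, cons(c, h(cons(h(cons(cons(0, cons(c, 0)), c)), c))))  →  cons(c, cons(c, h(cons(cons(0, cons(c, 0)), c))))   [R2 at 2.2]
2. cons(c, cons(c, h(cons(cons(0, cons(c, 0)), c))))  →  cons(c, cons(c, cons(0, cons(c, 0))))   [R2 at 2.2]

cons(c, cons(c, cons(0, cons(c, 0))))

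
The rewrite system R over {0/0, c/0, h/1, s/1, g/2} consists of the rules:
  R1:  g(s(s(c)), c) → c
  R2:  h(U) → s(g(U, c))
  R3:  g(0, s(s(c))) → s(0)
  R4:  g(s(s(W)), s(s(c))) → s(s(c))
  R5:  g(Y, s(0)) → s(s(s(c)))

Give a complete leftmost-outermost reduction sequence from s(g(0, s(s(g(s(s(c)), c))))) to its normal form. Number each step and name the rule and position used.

1. s(g(0, s(s(g(s(s(c)), c)))))  →  s(g(0, s(s(c))))   [R1 at 1.2.1.1]
2. s(g(0, s(s(c))))  →  s(s(0))   [R3 at 1]

s(s(0))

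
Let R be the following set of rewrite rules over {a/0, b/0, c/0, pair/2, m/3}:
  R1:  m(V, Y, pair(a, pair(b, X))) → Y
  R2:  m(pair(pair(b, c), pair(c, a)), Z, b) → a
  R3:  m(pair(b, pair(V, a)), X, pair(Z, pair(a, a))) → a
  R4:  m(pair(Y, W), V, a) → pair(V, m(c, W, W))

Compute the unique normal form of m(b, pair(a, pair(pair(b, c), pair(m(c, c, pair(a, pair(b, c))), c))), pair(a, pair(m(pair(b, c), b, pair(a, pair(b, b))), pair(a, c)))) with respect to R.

pair(a, pair(pair(b, c), pair(c, c)))

1. m(b, pair(a, pair(pair(b, c), pair(m(c, c, pair(a, pair(b, c))), c))), pair(a, pair(m(pair(b, c), b, pair(a, pair(b, b))), pair(a, c))))  →  m(b, pair(a, pair(pair(b, c), pair(c, c))), pair(a, pair(m(pair(b, c), b, pair(a, pair(b, b))), pair(a, c))))   [R1 at 2.2.2.1]
2. m(b, pair(a, pair(pair(b, c), pair(c, c))), pair(a, pair(m(pair(b, c), b, pair(a, pair(b, b))), pair(a, c))))  →  m(b, pair(a, pair(pair(b, c), pair(c, c))), pair(a, pair(b, pair(a, c))))   [R1 at 3.2.1]
3. m(b, pair(a, pair(pair(b, c), pair(c, c))), pair(a, pair(b, pair(a, c))))  →  pair(a, pair(pair(b, c), pair(c, c)))   [R1 at ε]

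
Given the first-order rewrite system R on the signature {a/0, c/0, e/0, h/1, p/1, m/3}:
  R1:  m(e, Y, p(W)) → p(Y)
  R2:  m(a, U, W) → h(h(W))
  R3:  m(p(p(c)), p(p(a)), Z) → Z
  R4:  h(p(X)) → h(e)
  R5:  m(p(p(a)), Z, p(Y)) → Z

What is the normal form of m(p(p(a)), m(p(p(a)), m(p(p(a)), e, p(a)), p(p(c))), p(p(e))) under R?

e

1. m(p(p(a)), m(p(p(a)), m(p(p(a)), e, p(a)), p(p(c))), p(p(e)))  →  m(p(p(a)), m(p(p(a)), e, p(a)), p(p(c)))   [R5 at ε]
2. m(p(p(a)), m(p(p(a)), e, p(a)), p(p(c)))  →  m(p(p(a)), e, p(a))   [R5 at ε]
3. m(p(p(a)), e, p(a))  →  e   [R5 at ε]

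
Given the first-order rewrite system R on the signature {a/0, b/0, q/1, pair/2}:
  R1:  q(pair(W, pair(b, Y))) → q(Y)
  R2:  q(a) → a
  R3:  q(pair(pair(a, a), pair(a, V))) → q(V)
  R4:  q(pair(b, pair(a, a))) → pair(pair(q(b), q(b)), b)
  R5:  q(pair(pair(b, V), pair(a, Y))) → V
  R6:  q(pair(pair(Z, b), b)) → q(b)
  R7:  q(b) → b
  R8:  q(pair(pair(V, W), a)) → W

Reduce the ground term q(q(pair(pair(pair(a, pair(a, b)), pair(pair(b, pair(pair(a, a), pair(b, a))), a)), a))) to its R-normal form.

1. q(q(pair(pair(pair(a, pair(a, b)), pair(pair(b, pair(pair(a, a), pair(b, a))), a)), a)))  →  q(pair(pair(b, pair(pair(a, a), pair(b, a))), a))   [R8 at 1]
2. q(pair(pair(b, pair(pair(a, a), pair(b, a))), a))  →  pair(pair(a, a), pair(b, a))   [R8 at ε]

pair(pair(a, a), pair(b, a))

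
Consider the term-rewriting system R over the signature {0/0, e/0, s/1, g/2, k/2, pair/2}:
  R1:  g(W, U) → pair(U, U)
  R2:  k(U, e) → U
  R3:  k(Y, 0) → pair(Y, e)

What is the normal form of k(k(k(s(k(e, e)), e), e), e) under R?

1. k(k(k(s(k(e, e)), e), e), e)  →  k(k(s(k(e, e)), e), e)   [R2 at ε]
2. k(k(s(k(e, e)), e), e)  →  k(s(k(e, e)), e)   [R2 at ε]
3. k(s(k(e, e)), e)  →  s(k(e, e))   [R2 at ε]
4. s(k(e, e))  →  s(e)   [R2 at 1]

s(e)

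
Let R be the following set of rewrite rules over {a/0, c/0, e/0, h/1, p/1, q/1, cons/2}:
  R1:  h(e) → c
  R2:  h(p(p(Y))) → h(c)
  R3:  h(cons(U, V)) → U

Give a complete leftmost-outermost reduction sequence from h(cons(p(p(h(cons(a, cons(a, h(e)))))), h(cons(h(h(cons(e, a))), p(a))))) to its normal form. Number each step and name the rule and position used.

1. h(cons(p(p(h(cons(a, cons(a, h(e)))))), h(cons(h(h(cons(e, a))), p(a)))))  →  p(p(h(cons(a, cons(a, h(e))))))   [R3 at ε]
2. p(p(h(cons(a, cons(a, h(e))))))  →  p(p(a))   [R3 at 1.1]

p(p(a))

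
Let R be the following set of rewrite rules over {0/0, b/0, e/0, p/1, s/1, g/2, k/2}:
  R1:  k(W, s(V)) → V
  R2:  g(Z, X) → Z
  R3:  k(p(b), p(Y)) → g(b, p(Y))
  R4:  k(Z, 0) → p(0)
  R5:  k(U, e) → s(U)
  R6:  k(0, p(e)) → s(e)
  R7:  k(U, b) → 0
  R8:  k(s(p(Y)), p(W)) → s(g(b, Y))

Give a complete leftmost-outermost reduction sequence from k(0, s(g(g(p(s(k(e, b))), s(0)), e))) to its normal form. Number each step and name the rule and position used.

1. k(0, s(g(g(p(s(k(e, b))), s(0)), e)))  →  g(g(p(s(k(e, b))), s(0)), e)   [R1 at ε]
2. g(g(p(s(k(e, b))), s(0)), e)  →  g(p(s(k(e, b))), s(0))   [R2 at ε]
3. g(p(s(k(e, b))), s(0))  →  p(s(k(e, b)))   [R2 at ε]
4. p(s(k(e, b)))  →  p(s(0))   [R7 at 1.1]

p(s(0))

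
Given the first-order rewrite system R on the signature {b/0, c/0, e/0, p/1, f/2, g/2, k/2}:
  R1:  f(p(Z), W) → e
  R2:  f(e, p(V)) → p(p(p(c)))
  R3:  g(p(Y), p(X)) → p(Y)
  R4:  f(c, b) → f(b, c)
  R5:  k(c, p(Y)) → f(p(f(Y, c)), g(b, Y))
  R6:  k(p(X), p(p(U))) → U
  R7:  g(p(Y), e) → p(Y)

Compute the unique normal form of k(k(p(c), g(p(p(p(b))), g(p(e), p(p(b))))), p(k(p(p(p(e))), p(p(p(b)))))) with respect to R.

1. k(k(p(c), g(p(p(p(b))), g(p(e), p(p(b))))), p(k(p(p(p(e))), p(p(p(b))))))  →  k(k(p(c), g(p(p(p(b))), p(e))), p(k(p(p(p(e))), p(p(p(b))))))   [R3 at 1.2.2]
2. k(k(p(c), g(p(p(p(b))), p(e))), p(k(p(p(p(e))), p(p(p(b))))))  →  k(k(p(c), p(p(p(b)))), p(k(p(p(p(e))), p(p(p(b))))))   [R3 at 1.2]
3. k(k(p(c), p(p(p(b)))), p(k(p(p(p(e))), p(p(p(b))))))  →  k(p(b), p(k(p(p(p(e))), p(p(p(b))))))   [R6 at 1]
4. k(p(b), p(k(p(p(p(e))), p(p(p(b))))))  →  k(p(b), p(p(b)))   [R6 at 2.1]
5. k(p(b), p(p(b)))  →  b   [R6 at ε]

b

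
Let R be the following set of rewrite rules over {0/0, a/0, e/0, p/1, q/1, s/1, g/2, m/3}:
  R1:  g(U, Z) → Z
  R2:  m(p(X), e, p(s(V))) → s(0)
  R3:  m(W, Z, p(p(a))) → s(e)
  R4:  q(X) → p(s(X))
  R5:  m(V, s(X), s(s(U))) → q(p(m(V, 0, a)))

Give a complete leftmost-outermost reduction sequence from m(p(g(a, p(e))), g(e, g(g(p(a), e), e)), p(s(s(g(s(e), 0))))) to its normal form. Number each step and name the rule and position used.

s(0)

1. m(p(g(a, p(e))), g(e, g(g(p(a), e), e)), p(s(s(g(s(e), 0)))))  →  m(p(p(e)), g(e, g(g(p(a), e), e)), p(s(s(g(s(e), 0)))))   [R1 at 1.1]
2. m(p(p(e)), g(e, g(g(p(a), e), e)), p(s(s(g(s(e), 0)))))  →  m(p(p(e)), g(g(p(a), e), e), p(s(s(g(s(e), 0)))))   [R1 at 2]
3. m(p(p(e)), g(g(p(a), e), e), p(s(s(g(s(e), 0)))))  →  m(p(p(e)), e, p(s(s(g(s(e), 0)))))   [R1 at 2]
4. m(p(p(e)), e, p(s(s(g(s(e), 0)))))  →  s(0)   [R2 at ε]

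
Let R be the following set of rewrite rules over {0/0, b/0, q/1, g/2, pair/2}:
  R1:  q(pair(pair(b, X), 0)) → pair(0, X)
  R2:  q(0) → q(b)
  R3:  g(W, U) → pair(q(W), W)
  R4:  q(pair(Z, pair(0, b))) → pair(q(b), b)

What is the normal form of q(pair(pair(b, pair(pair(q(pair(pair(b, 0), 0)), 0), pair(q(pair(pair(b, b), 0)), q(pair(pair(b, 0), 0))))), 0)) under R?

pair(0, pair(pair(pair(0, 0), 0), pair(pair(0, b), pair(0, 0))))

1. q(pair(pair(b, pair(pair(q(pair(pair(b, 0), 0)), 0), pair(q(pair(pair(b, b), 0)), q(pair(pair(b, 0), 0))))), 0))  →  pair(0, pair(pair(q(pair(pair(b, 0), 0)), 0), pair(q(pair(pair(b, b), 0)), q(pair(pair(b, 0), 0)))))   [R1 at ε]
2. pair(0, pair(pair(q(pair(pair(b, 0), 0)), 0), pair(q(pair(pair(b, b), 0)), q(pair(pair(b, 0), 0)))))  →  pair(0, pair(pair(pair(0, 0), 0), pair(q(pair(pair(b, b), 0)), q(pair(pair(b, 0), 0)))))   [R1 at 2.1.1]
3. pair(0, pair(pair(pair(0, 0), 0), pair(q(pair(pair(b, b), 0)), q(pair(pair(b, 0), 0)))))  →  pair(0, pair(pair(pair(0, 0), 0), pair(pair(0, b), q(pair(pair(b, 0), 0)))))   [R1 at 2.2.1]
4. pair(0, pair(pair(pair(0, 0), 0), pair(pair(0, b), q(pair(pair(b, 0), 0)))))  →  pair(0, pair(pair(pair(0, 0), 0), pair(pair(0, b), pair(0, 0))))   [R1 at 2.2.2]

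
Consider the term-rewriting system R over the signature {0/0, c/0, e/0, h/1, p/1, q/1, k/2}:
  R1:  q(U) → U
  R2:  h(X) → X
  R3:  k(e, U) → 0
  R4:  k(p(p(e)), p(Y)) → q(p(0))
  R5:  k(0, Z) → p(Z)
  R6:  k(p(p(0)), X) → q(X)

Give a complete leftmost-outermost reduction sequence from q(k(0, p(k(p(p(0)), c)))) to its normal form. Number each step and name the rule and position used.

p(p(c))

1. q(k(0, p(k(p(p(0)), c))))  →  k(0, p(k(p(p(0)), c)))   [R1 at ε]
2. k(0, p(k(p(p(0)), c)))  →  p(p(k(p(p(0)), c)))   [R5 at ε]
3. p(p(k(p(p(0)), c)))  →  p(p(q(c)))   [R6 at 1.1]
4. p(p(q(c)))  →  p(p(c))   [R1 at 1.1]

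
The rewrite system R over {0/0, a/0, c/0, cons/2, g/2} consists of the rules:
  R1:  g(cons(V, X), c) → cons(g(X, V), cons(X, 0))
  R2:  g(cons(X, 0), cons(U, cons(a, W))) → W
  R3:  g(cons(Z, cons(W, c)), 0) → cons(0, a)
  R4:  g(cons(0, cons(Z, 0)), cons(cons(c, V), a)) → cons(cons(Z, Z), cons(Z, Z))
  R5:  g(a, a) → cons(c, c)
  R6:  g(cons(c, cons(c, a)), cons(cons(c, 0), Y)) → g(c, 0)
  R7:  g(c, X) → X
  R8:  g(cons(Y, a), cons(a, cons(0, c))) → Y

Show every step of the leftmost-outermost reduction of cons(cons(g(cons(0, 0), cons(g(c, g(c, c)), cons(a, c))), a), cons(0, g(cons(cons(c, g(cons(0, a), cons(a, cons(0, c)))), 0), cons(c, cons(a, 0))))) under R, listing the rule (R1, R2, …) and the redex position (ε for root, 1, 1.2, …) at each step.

cons(cons(c, a), cons(0, 0))

1. cons(cons(g(cons(0, 0), cons(g(c, g(c, c)), cons(a, c))), a), cons(0, g(cons(cons(c, g(cons(0, a), cons(a, cons(0, c)))), 0), cons(c, cons(a, 0)))))  →  cons(cons(c, a), cons(0, g(cons(cons(c, g(cons(0, a), cons(a, cons(0, c)))), 0), cons(c, cons(a, 0)))))   [R2 at 1.1]
2. cons(cons(c, a), cons(0, g(cons(cons(c, g(cons(0, a), cons(a, cons(0, c)))), 0), cons(c, cons(a, 0)))))  →  cons(cons(c, a), cons(0, 0))   [R2 at 2.2]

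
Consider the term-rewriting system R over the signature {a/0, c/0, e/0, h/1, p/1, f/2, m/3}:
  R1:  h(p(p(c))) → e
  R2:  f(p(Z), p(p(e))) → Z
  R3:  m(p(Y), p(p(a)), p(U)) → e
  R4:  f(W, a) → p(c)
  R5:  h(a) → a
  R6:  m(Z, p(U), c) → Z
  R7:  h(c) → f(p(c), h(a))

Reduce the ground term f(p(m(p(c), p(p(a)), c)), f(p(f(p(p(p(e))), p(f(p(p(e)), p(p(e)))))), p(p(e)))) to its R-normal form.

p(c)

1. f(p(m(p(c), p(p(a)), c)), f(p(f(p(p(p(e))), p(f(p(p(e)), p(p(e)))))), p(p(e))))  →  f(p(p(c)), f(p(f(p(p(p(e))), p(f(p(p(e)), p(p(e)))))), p(p(e))))   [R6 at 1.1]
2. f(p(p(c)), f(p(f(p(p(p(e))), p(f(p(p(e)), p(p(e)))))), p(p(e))))  →  f(p(p(c)), f(p(p(p(e))), p(f(p(p(e)), p(p(e))))))   [R2 at 2]
3. f(p(p(c)), f(p(p(p(e))), p(f(p(p(e)), p(p(e))))))  →  f(p(p(c)), f(p(p(p(e))), p(p(e))))   [R2 at 2.2.1]
4. f(p(p(c)), f(p(p(p(e))), p(p(e))))  →  f(p(p(c)), p(p(e)))   [R2 at 2]
5. f(p(p(c)), p(p(e)))  →  p(c)   [R2 at ε]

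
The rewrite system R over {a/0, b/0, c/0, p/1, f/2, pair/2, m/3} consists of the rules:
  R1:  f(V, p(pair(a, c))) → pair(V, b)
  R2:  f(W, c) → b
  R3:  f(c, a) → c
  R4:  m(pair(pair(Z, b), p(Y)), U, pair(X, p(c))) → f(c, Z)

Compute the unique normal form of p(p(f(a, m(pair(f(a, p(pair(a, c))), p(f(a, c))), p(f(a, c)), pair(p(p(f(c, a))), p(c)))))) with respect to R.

p(p(b))

1. p(p(f(a, m(pair(f(a, p(pair(a, c))), p(f(a, c))), p(f(a, c)), pair(p(p(f(c, a))), p(c))))))  →  p(p(f(a, m(pair(pair(a, b), p(f(a, c))), p(f(a, c)), pair(p(p(f(c, a))), p(c))))))   [R1 at 1.1.2.1.1]
2. p(p(f(a, m(pair(pair(a, b), p(f(a, c))), p(f(a, c)), pair(p(p(f(c, a))), p(c))))))  →  p(p(f(a, f(c, a))))   [R4 at 1.1.2]
3. p(p(f(a, f(c, a))))  →  p(p(f(a, c)))   [R3 at 1.1.2]
4. p(p(f(a, c)))  →  p(p(b))   [R2 at 1.1]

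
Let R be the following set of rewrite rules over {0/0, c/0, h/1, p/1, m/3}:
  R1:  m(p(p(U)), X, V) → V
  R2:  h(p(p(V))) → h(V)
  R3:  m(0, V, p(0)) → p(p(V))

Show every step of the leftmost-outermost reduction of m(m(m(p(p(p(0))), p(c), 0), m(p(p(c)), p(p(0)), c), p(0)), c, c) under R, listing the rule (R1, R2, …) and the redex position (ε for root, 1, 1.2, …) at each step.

1. m(m(m(p(p(p(0))), p(c), 0), m(p(p(c)), p(p(0)), c), p(0)), c, c)  →  m(m(0, m(p(p(c)), p(p(0)), c), p(0)), c, c)   [R1 at 1.1]
2. m(m(0, m(p(p(c)), p(p(0)), c), p(0)), c, c)  →  m(p(p(m(p(p(c)), p(p(0)), c))), c, c)   [R3 at 1]
3. m(p(p(m(p(p(c)), p(p(0)), c))), c, c)  →  c   [R1 at ε]

c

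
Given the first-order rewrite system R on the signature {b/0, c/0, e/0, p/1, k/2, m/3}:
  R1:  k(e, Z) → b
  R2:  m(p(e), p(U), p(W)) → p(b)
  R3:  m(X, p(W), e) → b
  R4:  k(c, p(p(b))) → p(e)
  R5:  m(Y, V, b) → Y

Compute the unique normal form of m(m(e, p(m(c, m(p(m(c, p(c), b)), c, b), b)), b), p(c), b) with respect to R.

1. m(m(e, p(m(c, m(p(m(c, p(c), b)), c, b), b)), b), p(c), b)  →  m(e, p(m(c, m(p(m(c, p(c), b)), c, b), b)), b)   [R5 at ε]
2. m(e, p(m(c, m(p(m(c, p(c), b)), c, b), b)), b)  →  e   [R5 at ε]

e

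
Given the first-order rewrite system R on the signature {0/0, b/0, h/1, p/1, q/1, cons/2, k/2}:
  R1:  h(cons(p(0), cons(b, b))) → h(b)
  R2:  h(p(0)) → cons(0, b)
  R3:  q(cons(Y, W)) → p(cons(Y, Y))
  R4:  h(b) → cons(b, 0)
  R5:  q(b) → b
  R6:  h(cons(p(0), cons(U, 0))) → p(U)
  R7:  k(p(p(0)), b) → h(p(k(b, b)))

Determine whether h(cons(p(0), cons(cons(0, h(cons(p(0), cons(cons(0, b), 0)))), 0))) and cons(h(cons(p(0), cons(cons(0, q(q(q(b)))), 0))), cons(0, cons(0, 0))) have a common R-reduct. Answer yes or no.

Reduce t₁ = h(cons(p(0), cons(cons(0, h(cons(p(0), cons(cons(0, b), 0)))), 0))):
1. h(cons(p(0), cons(cons(0, h(cons(p(0), cons(cons(0, b), 0)))), 0)))  →  p(cons(0, h(cons(p(0), cons(cons(0, b), 0)))))   [R6 at ε]
2. p(cons(0, h(cons(p(0), cons(cons(0, b), 0)))))  →  p(cons(0, p(cons(0, b))))   [R6 at 1.2]

Reduce t₂ = cons(h(cons(p(0), cons(cons(0, q(q(q(b)))), 0))), cons(0, cons(0, 0))):
1. cons(h(cons(p(0), cons(cons(0, q(q(q(b)))), 0))), cons(0, cons(0, 0)))  →  cons(p(cons(0, q(q(q(b))))), cons(0, cons(0, 0)))   [R6 at 1]
2. cons(p(cons(0, q(q(q(b))))), cons(0, cons(0, 0)))  →  cons(p(cons(0, q(q(b)))), cons(0, cons(0, 0)))   [R5 at 1.1.2.1.1]
3. cons(p(cons(0, q(q(b)))), cons(0, cons(0, 0)))  →  cons(p(cons(0, q(b))), cons(0, cons(0, 0)))   [R5 at 1.1.2.1]
4. cons(p(cons(0, q(b))), cons(0, cons(0, 0)))  →  cons(p(cons(0, b)), cons(0, cons(0, 0)))   [R5 at 1.1.2]

no — NF(t₁) = p(cons(0, p(cons(0, b)))), NF(t₂) = cons(p(cons(0, b)), cons(0, cons(0, 0)))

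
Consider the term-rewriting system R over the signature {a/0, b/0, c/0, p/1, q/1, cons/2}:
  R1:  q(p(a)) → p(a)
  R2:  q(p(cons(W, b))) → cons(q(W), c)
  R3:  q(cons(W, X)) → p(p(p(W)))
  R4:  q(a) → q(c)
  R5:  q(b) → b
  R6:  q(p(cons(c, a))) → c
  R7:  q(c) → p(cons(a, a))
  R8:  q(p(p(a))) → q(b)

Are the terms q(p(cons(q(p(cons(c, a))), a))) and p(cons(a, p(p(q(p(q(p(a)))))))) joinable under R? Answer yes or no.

no — NF(t₁) = c, NF(t₂) = p(cons(a, p(p(b))))

Reduce t₁ = q(p(cons(q(p(cons(c, a))), a))):
1. q(p(cons(q(p(cons(c, a))), a)))  →  q(p(cons(c, a)))   [R6 at 1.1.1]
2. q(p(cons(c, a)))  →  c   [R6 at ε]

Reduce t₂ = p(cons(a, p(p(q(p(q(p(a)))))))):
1. p(cons(a, p(p(q(p(q(p(a))))))))  →  p(cons(a, p(p(q(p(p(a)))))))   [R1 at 1.2.1.1.1.1]
2. p(cons(a, p(p(q(p(p(a)))))))  →  p(cons(a, p(p(q(b)))))   [R8 at 1.2.1.1]
3. p(cons(a, p(p(q(b)))))  →  p(cons(a, p(p(b))))   [R5 at 1.2.1.1]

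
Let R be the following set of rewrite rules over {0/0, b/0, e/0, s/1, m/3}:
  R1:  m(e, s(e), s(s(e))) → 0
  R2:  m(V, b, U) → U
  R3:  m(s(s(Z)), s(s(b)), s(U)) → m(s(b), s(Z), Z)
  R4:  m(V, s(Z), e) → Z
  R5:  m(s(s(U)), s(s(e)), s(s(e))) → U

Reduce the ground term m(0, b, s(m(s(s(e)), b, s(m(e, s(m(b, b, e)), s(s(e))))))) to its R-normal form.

1. m(0, b, s(m(s(s(e)), b, s(m(e, s(m(b, b, e)), s(s(e)))))))  →  s(m(s(s(e)), b, s(m(e, s(m(b, b, e)), s(s(e))))))   [R2 at ε]
2. s(m(s(s(e)), b, s(m(e, s(m(b, b, e)), s(s(e))))))  →  s(s(m(e, s(m(b, b, e)), s(s(e)))))   [R2 at 1]
3. s(s(m(e, s(m(b, b, e)), s(s(e)))))  →  s(s(m(e, s(e), s(s(e)))))   [R2 at 1.1.2.1]
4. s(s(m(e, s(e), s(s(e)))))  →  s(s(0))   [R1 at 1.1]

s(s(0))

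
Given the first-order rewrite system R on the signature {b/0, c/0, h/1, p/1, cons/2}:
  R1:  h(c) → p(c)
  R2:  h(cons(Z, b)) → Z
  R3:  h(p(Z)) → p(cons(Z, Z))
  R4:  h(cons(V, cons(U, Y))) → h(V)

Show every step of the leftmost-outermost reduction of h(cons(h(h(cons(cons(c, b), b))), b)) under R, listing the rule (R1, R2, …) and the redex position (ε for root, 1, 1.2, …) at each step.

c

1. h(cons(h(h(cons(cons(c, b), b))), b))  →  h(h(cons(cons(c, b), b)))   [R2 at ε]
2. h(h(cons(cons(c, b), b)))  →  h(cons(c, b))   [R2 at 1]
3. h(cons(c, b))  →  c   [R2 at ε]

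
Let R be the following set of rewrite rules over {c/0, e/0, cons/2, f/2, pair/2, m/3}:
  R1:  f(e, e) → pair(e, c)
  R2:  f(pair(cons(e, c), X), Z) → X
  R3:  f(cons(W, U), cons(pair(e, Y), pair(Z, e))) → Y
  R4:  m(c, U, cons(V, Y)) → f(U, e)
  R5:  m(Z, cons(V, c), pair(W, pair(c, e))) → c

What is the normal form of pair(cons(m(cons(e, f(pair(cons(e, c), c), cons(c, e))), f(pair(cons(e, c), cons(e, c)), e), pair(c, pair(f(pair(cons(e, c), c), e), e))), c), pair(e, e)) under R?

pair(cons(c, c), pair(e, e))

1. pair(cons(m(cons(e, f(pair(cons(e, c), c), cons(c, e))), f(pair(cons(e, c), cons(e, c)), e), pair(c, pair(f(pair(cons(e, c), c), e), e))), c), pair(e, e))  →  pair(cons(m(cons(e, c), f(pair(cons(e, c), cons(e, c)), e), pair(c, pair(f(pair(cons(e, c), c), e), e))), c), pair(e, e))   [R2 at 1.1.1.2]
2. pair(cons(m(cons(e, c), f(pair(cons(e, c), cons(e, c)), e), pair(c, pair(f(pair(cons(e, c), c), e), e))), c), pair(e, e))  →  pair(cons(m(cons(e, c), cons(e, c), pair(c, pair(f(pair(cons(e, c), c), e), e))), c), pair(e, e))   [R2 at 1.1.2]
3. pair(cons(m(cons(e, c), cons(e, c), pair(c, pair(f(pair(cons(e, c), c), e), e))), c), pair(e, e))  →  pair(cons(m(cons(e, c), cons(e, c), pair(c, pair(c, e))), c), pair(e, e))   [R2 at 1.1.3.2.1]
4. pair(cons(m(cons(e, c), cons(e, c), pair(c, pair(c, e))), c), pair(e, e))  →  pair(cons(c, c), pair(e, e))   [R5 at 1.1]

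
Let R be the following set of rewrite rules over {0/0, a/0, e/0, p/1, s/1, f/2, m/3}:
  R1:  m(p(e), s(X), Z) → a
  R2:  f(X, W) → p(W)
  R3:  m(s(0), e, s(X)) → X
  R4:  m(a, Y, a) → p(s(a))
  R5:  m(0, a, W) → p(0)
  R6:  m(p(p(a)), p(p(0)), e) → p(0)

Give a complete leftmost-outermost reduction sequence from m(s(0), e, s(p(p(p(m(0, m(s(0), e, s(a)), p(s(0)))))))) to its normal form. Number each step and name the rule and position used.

p(p(p(p(0))))

1. m(s(0), e, s(p(p(p(m(0, m(s(0), e, s(a)), p(s(0))))))))  →  p(p(p(m(0, m(s(0), e, s(a)), p(s(0))))))   [R3 at ε]
2. p(p(p(m(0, m(s(0), e, s(a)), p(s(0))))))  →  p(p(p(m(0, a, p(s(0))))))   [R3 at 1.1.1.2]
3. p(p(p(m(0, a, p(s(0))))))  →  p(p(p(p(0))))   [R5 at 1.1.1]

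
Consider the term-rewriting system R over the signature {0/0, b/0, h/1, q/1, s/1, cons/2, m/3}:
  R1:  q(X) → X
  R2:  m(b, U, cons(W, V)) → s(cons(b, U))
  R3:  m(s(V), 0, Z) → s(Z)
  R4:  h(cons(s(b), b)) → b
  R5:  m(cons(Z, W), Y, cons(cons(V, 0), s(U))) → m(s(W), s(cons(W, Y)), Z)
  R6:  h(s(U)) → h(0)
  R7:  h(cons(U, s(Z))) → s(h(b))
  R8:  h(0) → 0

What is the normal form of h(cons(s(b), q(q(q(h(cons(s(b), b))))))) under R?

b

1. h(cons(s(b), q(q(q(h(cons(s(b), b)))))))  →  h(cons(s(b), q(q(h(cons(s(b), b))))))   [R1 at 1.2]
2. h(cons(s(b), q(q(h(cons(s(b), b))))))  →  h(cons(s(b), q(h(cons(s(b), b)))))   [R1 at 1.2]
3. h(cons(s(b), q(h(cons(s(b), b)))))  →  h(cons(s(b), h(cons(s(b), b))))   [R1 at 1.2]
4. h(cons(s(b), h(cons(s(b), b))))  →  h(cons(s(b), b))   [R4 at 1.2]
5. h(cons(s(b), b))  →  b   [R4 at ε]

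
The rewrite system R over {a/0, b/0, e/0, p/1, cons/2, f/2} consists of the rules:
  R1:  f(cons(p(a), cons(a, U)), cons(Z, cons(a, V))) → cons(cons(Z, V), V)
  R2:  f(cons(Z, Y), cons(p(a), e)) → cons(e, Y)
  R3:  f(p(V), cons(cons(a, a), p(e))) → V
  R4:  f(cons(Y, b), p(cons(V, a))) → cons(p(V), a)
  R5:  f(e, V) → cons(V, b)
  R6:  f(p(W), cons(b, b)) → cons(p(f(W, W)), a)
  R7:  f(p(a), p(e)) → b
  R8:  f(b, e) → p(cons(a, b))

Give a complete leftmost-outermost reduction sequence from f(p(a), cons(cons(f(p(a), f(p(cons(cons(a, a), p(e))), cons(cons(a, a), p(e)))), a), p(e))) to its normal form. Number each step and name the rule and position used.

1. f(p(a), cons(cons(f(p(a), f(p(cons(cons(a, a), p(e))), cons(cons(a, a), p(e)))), a), p(e)))  →  f(p(a), cons(cons(f(p(a), cons(cons(a, a), p(e))), a), p(e)))   [R3 at 2.1.1.2]
2. f(p(a), cons(cons(f(p(a), cons(cons(a, a), p(e))), a), p(e)))  →  f(p(a), cons(cons(a, a), p(e)))   [R3 at 2.1.1]
3. f(p(a), cons(cons(a, a), p(e)))  →  a   [R3 at ε]

a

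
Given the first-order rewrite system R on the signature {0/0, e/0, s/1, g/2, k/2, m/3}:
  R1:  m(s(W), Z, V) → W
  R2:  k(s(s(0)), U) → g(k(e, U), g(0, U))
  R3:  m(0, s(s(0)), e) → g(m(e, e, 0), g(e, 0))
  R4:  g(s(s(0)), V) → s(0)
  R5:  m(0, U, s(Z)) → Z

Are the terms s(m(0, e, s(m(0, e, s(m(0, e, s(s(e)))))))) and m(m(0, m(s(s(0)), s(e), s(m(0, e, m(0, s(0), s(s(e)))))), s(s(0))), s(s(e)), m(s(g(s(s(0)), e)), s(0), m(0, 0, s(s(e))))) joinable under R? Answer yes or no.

no — NF(t₁) = s(s(e)), NF(t₂) = 0

Reduce t₁ = s(m(0, e, s(m(0, e, s(m(0, e, s(s(e)))))))):
1. s(m(0, e, s(m(0, e, s(m(0, e, s(s(e))))))))  →  s(m(0, e, s(m(0, e, s(s(e))))))   [R5 at 1]
2. s(m(0, e, s(m(0, e, s(s(e))))))  →  s(m(0, e, s(s(e))))   [R5 at 1]
3. s(m(0, e, s(s(e))))  →  s(s(e))   [R5 at 1]

Reduce t₂ = m(m(0, m(s(s(0)), s(e), s(m(0, e, m(0, s(0), s(s(e)))))), s(s(0))), s(s(e)), m(s(g(s(s(0)), e)), s(0), m(0, 0, s(s(e))))):
1. m(m(0, m(s(s(0)), s(e), s(m(0, e, m(0, s(0), s(s(e)))))), s(s(0))), s(s(e)), m(s(g(s(s(0)), e)), s(0), m(0, 0, s(s(e)))))  →  m(s(0), s(s(e)), m(s(g(s(s(0)), e)), s(0), m(0, 0, s(s(e)))))   [R5 at 1]
2. m(s(0), s(s(e)), m(s(g(s(s(0)), e)), s(0), m(0, 0, s(s(e)))))  →  0   [R1 at ε]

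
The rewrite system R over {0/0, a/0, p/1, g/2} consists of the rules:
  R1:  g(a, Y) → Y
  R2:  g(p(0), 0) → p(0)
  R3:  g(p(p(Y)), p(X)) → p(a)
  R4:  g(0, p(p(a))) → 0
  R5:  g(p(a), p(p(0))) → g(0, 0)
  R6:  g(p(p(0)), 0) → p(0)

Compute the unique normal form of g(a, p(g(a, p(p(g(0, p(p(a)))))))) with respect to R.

1. g(a, p(g(a, p(p(g(0, p(p(a))))))))  →  p(g(a, p(p(g(0, p(p(a)))))))   [R1 at ε]
2. p(g(a, p(p(g(0, p(p(a)))))))  →  p(p(p(g(0, p(p(a))))))   [R1 at 1]
3. p(p(p(g(0, p(p(a))))))  →  p(p(p(0)))   [R4 at 1.1.1]

p(p(p(0)))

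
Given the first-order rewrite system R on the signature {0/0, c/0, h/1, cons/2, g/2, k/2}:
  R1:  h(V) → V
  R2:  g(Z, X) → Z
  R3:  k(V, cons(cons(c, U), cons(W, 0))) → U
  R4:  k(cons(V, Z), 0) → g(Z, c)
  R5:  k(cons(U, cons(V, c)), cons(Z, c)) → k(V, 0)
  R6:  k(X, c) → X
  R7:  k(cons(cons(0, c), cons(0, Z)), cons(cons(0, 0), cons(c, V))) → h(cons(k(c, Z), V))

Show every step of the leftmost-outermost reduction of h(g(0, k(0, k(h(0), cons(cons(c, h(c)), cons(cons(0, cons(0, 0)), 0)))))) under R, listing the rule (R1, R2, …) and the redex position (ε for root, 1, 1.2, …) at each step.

0

1. h(g(0, k(0, k(h(0), cons(cons(c, h(c)), cons(cons(0, cons(0, 0)), 0))))))  →  g(0, k(0, k(h(0), cons(cons(c, h(c)), cons(cons(0, cons(0, 0)), 0)))))   [R1 at ε]
2. g(0, k(0, k(h(0), cons(cons(c, h(c)), cons(cons(0, cons(0, 0)), 0)))))  →  0   [R2 at ε]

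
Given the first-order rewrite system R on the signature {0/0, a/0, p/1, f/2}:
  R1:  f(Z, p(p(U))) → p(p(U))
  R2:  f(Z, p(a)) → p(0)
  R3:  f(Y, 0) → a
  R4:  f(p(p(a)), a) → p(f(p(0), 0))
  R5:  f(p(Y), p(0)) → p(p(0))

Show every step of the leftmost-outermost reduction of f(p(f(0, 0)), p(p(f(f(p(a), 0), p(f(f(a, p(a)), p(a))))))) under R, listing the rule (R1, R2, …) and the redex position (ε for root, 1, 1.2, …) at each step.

p(p(p(p(0))))

1. f(p(f(0, 0)), p(p(f(f(p(a), 0), p(f(f(a, p(a)), p(a)))))))  →  p(p(f(f(p(a), 0), p(f(f(a, p(a)), p(a))))))   [R1 at ε]
2. p(p(f(f(p(a), 0), p(f(f(a, p(a)), p(a))))))  →  p(p(f(a, p(f(f(a, p(a)), p(a))))))   [R3 at 1.1.1]
3. p(p(f(a, p(f(f(a, p(a)), p(a))))))  →  p(p(f(a, p(p(0)))))   [R2 at 1.1.2.1]
4. p(p(f(a, p(p(0)))))  →  p(p(p(p(0))))   [R1 at 1.1]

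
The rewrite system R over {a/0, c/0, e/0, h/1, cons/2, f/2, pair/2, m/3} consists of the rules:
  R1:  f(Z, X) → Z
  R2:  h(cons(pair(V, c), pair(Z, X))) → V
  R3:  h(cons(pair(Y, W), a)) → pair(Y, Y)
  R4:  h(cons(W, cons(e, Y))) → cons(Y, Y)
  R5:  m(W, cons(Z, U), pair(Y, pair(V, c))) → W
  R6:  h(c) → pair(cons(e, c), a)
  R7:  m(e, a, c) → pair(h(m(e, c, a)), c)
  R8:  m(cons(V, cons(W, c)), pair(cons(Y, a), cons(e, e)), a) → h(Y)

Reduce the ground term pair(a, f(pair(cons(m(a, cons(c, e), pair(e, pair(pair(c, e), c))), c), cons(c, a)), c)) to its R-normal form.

1. pair(a, f(pair(cons(m(a, cons(c, e), pair(e, pair(pair(c, e), c))), c), cons(c, a)), c))  →  pair(a, pair(cons(m(a, cons(c, e), pair(e, pair(pair(c, e), c))), c), cons(c, a)))   [R1 at 2]
2. pair(a, pair(cons(m(a, cons(c, e), pair(e, pair(pair(c, e), c))), c), cons(c, a)))  →  pair(a, pair(cons(a, c), cons(c, a)))   [R5 at 2.1.1]

pair(a, pair(cons(a, c), cons(c, a)))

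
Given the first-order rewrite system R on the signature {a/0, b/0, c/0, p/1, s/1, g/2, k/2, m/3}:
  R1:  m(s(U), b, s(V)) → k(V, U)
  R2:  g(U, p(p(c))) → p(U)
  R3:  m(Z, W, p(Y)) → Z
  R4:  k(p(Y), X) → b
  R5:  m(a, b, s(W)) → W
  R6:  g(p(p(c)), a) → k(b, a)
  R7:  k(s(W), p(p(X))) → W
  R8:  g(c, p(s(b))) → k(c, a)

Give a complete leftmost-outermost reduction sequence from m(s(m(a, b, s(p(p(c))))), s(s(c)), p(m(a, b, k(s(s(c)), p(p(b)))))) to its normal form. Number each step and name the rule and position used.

s(p(p(c)))

1. m(s(m(a, b, s(p(p(c))))), s(s(c)), p(m(a, b, k(s(s(c)), p(p(b))))))  →  s(m(a, b, s(p(p(c)))))   [R3 at ε]
2. s(m(a, b, s(p(p(c)))))  →  s(p(p(c)))   [R5 at 1]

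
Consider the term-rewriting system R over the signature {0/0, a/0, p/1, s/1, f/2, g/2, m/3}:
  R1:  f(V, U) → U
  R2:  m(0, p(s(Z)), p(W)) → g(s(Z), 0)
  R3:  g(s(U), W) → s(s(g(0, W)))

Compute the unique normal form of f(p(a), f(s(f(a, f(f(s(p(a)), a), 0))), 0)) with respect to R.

0

1. f(p(a), f(s(f(a, f(f(s(p(a)), a), 0))), 0))  →  f(s(f(a, f(f(s(p(a)), a), 0))), 0)   [R1 at ε]
2. f(s(f(a, f(f(s(p(a)), a), 0))), 0)  →  0   [R1 at ε]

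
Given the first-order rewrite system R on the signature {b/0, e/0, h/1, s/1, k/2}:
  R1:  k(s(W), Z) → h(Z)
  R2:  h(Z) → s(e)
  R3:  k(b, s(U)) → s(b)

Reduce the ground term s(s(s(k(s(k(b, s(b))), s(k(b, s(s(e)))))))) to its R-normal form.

1. s(s(s(k(s(k(b, s(b))), s(k(b, s(s(e))))))))  →  s(s(s(h(s(k(b, s(s(e))))))))   [R1 at 1.1.1]
2. s(s(s(h(s(k(b, s(s(e))))))))  →  s(s(s(s(e))))   [R2 at 1.1.1]

s(s(s(s(e))))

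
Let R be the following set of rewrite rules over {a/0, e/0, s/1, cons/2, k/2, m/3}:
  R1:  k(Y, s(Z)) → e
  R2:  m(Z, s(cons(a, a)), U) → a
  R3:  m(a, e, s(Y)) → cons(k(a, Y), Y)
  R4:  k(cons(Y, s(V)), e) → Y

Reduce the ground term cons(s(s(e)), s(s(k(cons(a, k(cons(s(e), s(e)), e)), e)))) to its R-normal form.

cons(s(s(e)), s(s(a)))

1. cons(s(s(e)), s(s(k(cons(a, k(cons(s(e), s(e)), e)), e))))  →  cons(s(s(e)), s(s(k(cons(a, s(e)), e))))   [R4 at 2.1.1.1.2]
2. cons(s(s(e)), s(s(k(cons(a, s(e)), e))))  →  cons(s(s(e)), s(s(a)))   [R4 at 2.1.1]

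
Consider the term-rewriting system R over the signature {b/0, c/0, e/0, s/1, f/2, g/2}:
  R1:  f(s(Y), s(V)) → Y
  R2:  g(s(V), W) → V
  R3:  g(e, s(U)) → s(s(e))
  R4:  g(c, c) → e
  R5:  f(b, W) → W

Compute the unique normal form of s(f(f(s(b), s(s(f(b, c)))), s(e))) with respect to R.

s(s(e))

1. s(f(f(s(b), s(s(f(b, c)))), s(e)))  →  s(f(b, s(e)))   [R1 at 1.1]
2. s(f(b, s(e)))  →  s(s(e))   [R5 at 1]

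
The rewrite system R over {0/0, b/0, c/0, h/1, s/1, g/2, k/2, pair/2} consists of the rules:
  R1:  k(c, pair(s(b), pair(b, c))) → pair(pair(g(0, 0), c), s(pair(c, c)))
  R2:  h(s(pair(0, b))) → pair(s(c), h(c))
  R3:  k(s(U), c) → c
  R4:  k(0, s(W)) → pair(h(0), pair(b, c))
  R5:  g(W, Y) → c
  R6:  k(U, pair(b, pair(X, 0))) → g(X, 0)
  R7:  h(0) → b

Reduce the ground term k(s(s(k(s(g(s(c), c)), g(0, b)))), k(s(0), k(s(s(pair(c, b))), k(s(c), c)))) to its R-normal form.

c

1. k(s(s(k(s(g(s(c), c)), g(0, b)))), k(s(0), k(s(s(pair(c, b))), k(s(c), c))))  →  k(s(s(k(s(c), g(0, b)))), k(s(0), k(s(s(pair(c, b))), k(s(c), c))))   [R5 at 1.1.1.1.1]
2. k(s(s(k(s(c), g(0, b)))), k(s(0), k(s(s(pair(c, b))), k(s(c), c))))  →  k(s(s(k(s(c), c))), k(s(0), k(s(s(pair(c, b))), k(s(c), c))))   [R5 at 1.1.1.2]
3. k(s(s(k(s(c), c))), k(s(0), k(s(s(pair(c, b))), k(s(c), c))))  →  k(s(s(c)), k(s(0), k(s(s(pair(c, b))), k(s(c), c))))   [R3 at 1.1.1]
4. k(s(s(c)), k(s(0), k(s(s(pair(c, b))), k(s(c), c))))  →  k(s(s(c)), k(s(0), k(s(s(pair(c, b))), c)))   [R3 at 2.2.2]
5. k(s(s(c)), k(s(0), k(s(s(pair(c, b))), c)))  →  k(s(s(c)), k(s(0), c))   [R3 at 2.2]
6. k(s(s(c)), k(s(0), c))  →  k(s(s(c)), c)   [R3 at 2]
7. k(s(s(c)), c)  →  c   [R3 at ε]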